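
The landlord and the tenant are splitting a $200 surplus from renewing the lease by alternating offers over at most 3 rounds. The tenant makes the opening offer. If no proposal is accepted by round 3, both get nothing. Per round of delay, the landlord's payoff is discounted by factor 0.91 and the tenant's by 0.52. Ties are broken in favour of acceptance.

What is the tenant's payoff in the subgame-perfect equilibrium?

112.64

Round 3 (the tenant proposes): the landlord will accept anything ≥ 0, so the tenant offers 0 and keeps 200.
Round 2 (the landlord proposes): the tenant can get 200 next round, worth 0.52 × 200 = 104 now. The landlord offers 104 and keeps 200 − 104 = 96.
Round 1 (the tenant proposes): the landlord can get 96 next round, worth 0.91 × 96 = 87.36 now. The tenant offers 87.36 and keeps 200 − 87.36 = 112.64.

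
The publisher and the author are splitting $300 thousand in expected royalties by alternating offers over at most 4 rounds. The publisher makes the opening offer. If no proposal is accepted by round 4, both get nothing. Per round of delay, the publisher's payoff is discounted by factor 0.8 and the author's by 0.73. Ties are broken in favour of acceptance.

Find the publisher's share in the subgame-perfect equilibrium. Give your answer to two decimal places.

Round 4 (the author proposes): the publisher will accept anything ≥ 0, so the author offers 0 and keeps 300.
Round 3 (the publisher proposes): the author can get 300 next round, worth 0.73 × 300 = 219 now; the publisher offers that and keeps 81.
Round 2 (the author proposes): the publisher can get 81 next round, worth 0.8 × 81 = 64.8 now, so the author offers 64.8, keeping 235.2.
Round 1 (the publisher proposes): the author can get 235.2 next round, worth 0.73 × 235.2 = 171.696 now. The publisher offers 171.696 and keeps 300 − 171.696 = 128.304.

128.30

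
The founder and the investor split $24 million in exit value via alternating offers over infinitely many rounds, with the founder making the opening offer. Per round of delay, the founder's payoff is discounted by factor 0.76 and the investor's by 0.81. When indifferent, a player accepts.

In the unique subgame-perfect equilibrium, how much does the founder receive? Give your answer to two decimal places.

Let x be the founder's share when the founder proposes and y be the investor's share when the investor proposes.
The investor accepts iff offered ≥ 0.81·y, so x = 24 − 0.81y. Symmetrically y = 24 − 0.76x.
Substituting: x = 24 − 0.81(24 − 0.76x), giving x(1 − 0.76·0.81) = 24(1 − 0.81).
So x = 24 × 0.19 / 0.3844 ≈ 11.8626, and the investor receives 24 − x ≈ 12.1374.

11.86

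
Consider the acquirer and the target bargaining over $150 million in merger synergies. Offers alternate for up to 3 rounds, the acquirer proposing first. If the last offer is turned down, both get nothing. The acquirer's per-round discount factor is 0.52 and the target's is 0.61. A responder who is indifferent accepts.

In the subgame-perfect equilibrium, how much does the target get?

Round 3 (the acquirer proposes): the target will accept anything ≥ 0, so the acquirer offers 0 and keeps 150.
Round 2 (the target proposes): the acquirer can get 150 next round, worth 0.52 × 150 = 78 now, so the target offers 78, keeping 72.
Round 1 (the acquirer proposes): the target can get 72 next round, worth 0.61 × 72 = 43.92 now; the acquirer offers that and keeps 106.08.

43.92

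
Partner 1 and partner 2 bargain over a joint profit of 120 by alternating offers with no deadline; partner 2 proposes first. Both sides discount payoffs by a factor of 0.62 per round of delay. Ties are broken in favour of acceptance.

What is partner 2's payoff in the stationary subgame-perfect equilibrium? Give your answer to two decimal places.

Let x be partner 2's share when partner 2 proposes and y be partner 1's share when partner 1 proposes.
Partner 1 accepts iff offered ≥ 0.62·y, so x = 120 − 0.62y. Symmetrically y = 120 − 0.62x.
Substituting: x = 120 − 0.62(120 − 0.62x), giving x(1 − 0.62·0.62) = 120(1 − 0.62).
So x = 120 × 0.38 / 0.6156 ≈ 74.0741, and partner 1 receives 120 − x ≈ 45.9259.

74.07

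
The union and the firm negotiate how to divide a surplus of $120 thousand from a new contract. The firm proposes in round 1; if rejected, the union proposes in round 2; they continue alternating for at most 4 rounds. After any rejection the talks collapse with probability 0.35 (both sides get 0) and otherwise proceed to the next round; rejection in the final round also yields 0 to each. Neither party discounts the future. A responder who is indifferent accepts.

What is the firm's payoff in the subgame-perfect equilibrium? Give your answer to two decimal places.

59.75

Round 4 (the union proposes): rejection yields 0 for the firm; the union offers 0 and keeps 120.
Round 3 (the firm proposes): rejecting gives the union an expected 0.65 × 120 = 78; the firm offers that and keeps 42.
Round 2 (the union proposes): rejecting gives the firm an expected 0.65 × 42 = 27.3. The union offers 27.3 and keeps 120 − 27.3 = 92.7.
Round 1 (the firm proposes): rejecting gives the union an expected 0.65 × 92.7 = 60.255, so the firm offers 60.255, keeping 59.745.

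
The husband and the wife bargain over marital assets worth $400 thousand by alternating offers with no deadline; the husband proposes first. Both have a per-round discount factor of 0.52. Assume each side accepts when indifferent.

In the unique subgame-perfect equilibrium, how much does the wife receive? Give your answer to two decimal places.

Let x be the husband's share when the husband proposes and y be the wife's share when the wife proposes.
The wife accepts iff offered ≥ 0.52·y, so x = 400 − 0.52y. Symmetrically y = 400 − 0.52x.
Substituting: x = 400 − 0.52(400 − 0.52x), giving x(1 − 0.52·0.52) = 400(1 − 0.52).
So x = 400 × 0.48 / 0.7296 ≈ 263.1579, and the wife receives 400 − x ≈ 136.8421.

136.84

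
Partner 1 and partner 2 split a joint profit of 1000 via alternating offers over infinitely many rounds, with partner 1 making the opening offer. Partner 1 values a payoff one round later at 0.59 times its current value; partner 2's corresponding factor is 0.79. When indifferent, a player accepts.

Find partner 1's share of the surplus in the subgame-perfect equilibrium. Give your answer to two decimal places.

393.33

Let x be partner 1's share when partner 1 proposes and y be partner 2's share when partner 2 proposes.
Partner 2 accepts iff offered ≥ 0.79·y, so x = 1000 − 0.79y. Symmetrically y = 1000 − 0.59x.
Substituting: x = 1000 − 0.79(1000 − 0.59x), giving x(1 − 0.59·0.79) = 1000(1 − 0.79).
So x = 1000 × 0.21 / 0.5339 ≈ 393.3321, and partner 2 receives 1000 − x ≈ 606.6679.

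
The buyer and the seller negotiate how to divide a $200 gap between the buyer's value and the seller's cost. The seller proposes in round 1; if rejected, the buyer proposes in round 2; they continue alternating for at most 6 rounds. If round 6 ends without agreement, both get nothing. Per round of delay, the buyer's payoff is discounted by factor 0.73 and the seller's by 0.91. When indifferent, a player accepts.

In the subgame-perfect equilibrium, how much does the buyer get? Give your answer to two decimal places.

86.30

Solve by backward induction from round 6.
Round 6 (the buyer proposes): rejection yields 0 for the seller; the buyer offers 0 and keeps 200.
Round 5 (the seller proposes): the buyer can get 200 next round, worth 0.73 × 200 = 146 now; the seller offers that and keeps 54.
Round 4 (the buyer proposes): the seller can get 54 next round, worth 0.91 × 54 = 49.14 now. The buyer offers 49.14 and keeps 200 − 49.14 = 150.86.
Round 3 (the seller proposes): the buyer can get 150.86 next round, worth 0.73 × 150.86 = 110.1278 now; the seller offers that and keeps 89.8722.
Round 2 (the buyer proposes): the seller can get 89.8722 next round, worth 0.91 × 89.8722 = 81.783702 now; the buyer offers that and keeps 118.216298.
Round 1 (the seller proposes): the buyer can get 118.216298 next round, worth 0.73 × 118.216298 = 86.29789754 now; the seller offers that and keeps 113.70210246.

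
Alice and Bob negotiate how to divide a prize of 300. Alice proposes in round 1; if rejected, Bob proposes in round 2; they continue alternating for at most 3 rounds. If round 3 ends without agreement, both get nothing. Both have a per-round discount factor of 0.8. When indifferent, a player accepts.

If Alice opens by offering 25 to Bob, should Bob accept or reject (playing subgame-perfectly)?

Reject

Round 3 (Alice proposes): Bob will accept anything ≥ 0, so Alice offers 0 and keeps 300.
Round 2 (Bob proposes): Alice can get 300 next round, worth 0.8 × 300 = 240 now. Bob offers 240 and keeps 300 − 240 = 60.
So by rejecting in round 1, Bob gets 60 next round, worth 0.8 × 60 = 48 now.
Offer 25 < 48, so Bob rejects.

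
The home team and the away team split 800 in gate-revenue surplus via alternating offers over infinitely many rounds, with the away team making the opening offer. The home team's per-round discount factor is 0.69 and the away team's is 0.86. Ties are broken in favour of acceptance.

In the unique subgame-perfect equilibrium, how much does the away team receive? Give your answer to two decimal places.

609.94

In a stationary SPE each proposer offers the other exactly their discounted continuation value.
If the away team keeps x when proposing and the home team keeps y when proposing, then x = 800 − 0.69y and y = 800 − 0.86x.
Solving: x = 800(1 − 0.69) / (1 − 0.86·0.69) = 248 / 0.4066 ≈ 609.9361.
The home team gets 800 − 609.9361 ≈ 190.0639.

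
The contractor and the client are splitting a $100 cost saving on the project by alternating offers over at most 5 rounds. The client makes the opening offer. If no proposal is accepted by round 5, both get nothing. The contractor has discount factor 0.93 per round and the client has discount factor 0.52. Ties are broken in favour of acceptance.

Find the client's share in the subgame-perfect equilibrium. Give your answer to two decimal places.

33.77

Round 5 (the client proposes): the contractor will accept anything ≥ 0, so the client offers 0 and keeps 100.
Round 4 (the contractor proposes): the client can get 100 next round, worth 0.52 × 100 = 52 now; the contractor offers that and keeps 48.
Round 3 (the client proposes): the contractor can get 48 next round, worth 0.93 × 48 = 44.64 now. The client offers 44.64 and keeps 100 − 44.64 = 55.36.
Round 2 (the contractor proposes): the client can get 55.36 next round, worth 0.52 × 55.36 = 28.7872 now. The contractor offers 28.7872 and keeps 100 − 28.7872 = 71.2128.
Round 1 (the client proposes): the contractor can get 71.2128 next round, worth 0.93 × 71.2128 = 66.227904 now. The client offers 66.227904 and keeps 100 − 66.227904 = 33.772096.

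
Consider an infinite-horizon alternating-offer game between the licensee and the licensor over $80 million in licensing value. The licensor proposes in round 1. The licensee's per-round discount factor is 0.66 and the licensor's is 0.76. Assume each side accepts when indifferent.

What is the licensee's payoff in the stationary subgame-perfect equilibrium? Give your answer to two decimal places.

25.43

In a stationary SPE each proposer offers the other exactly their discounted continuation value.
If the licensor keeps x when proposing and the licensee keeps y when proposing, then x = 80 − 0.66y and y = 80 − 0.76x.
Solving: x = 80(1 − 0.66) / (1 − 0.76·0.66) = 27.2 / 0.4984 ≈ 54.5746.
The licensee gets 80 − 54.5746 ≈ 25.4254.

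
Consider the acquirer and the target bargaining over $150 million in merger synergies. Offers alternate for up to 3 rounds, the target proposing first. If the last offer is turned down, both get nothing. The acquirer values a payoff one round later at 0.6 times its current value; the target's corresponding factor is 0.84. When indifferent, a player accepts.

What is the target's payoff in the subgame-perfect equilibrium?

135.6

Work backward from the last round.
Round 3 (the target proposes): rejection yields 0 for the acquirer; the target offers 0 and keeps 150.
Round 2 (the acquirer proposes): the target can get 150 next round, worth 0.84 × 150 = 126 now; the acquirer offers that and keeps 24.
Round 1 (the target proposes): the acquirer can get 24 next round, worth 0.6 × 24 = 14.4 now. The target offers 14.4 and keeps 150 − 14.4 = 135.6.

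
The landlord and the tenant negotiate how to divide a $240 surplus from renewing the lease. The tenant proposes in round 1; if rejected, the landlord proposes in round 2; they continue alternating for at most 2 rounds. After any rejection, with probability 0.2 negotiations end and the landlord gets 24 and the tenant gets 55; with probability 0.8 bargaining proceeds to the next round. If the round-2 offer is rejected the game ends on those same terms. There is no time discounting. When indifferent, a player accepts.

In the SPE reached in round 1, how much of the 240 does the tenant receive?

87.2

By backward induction:
Round 2 (the landlord proposes): the tenant gets 55 if talks fail, so the landlord offers 55 and keeps 185.
Round 1 (the tenant proposes): rejecting gives the landlord an expected 0.8 × 185 + 0.2 × 24 = 152.8. The tenant offers 152.8 and keeps 240 − 152.8 = 87.2.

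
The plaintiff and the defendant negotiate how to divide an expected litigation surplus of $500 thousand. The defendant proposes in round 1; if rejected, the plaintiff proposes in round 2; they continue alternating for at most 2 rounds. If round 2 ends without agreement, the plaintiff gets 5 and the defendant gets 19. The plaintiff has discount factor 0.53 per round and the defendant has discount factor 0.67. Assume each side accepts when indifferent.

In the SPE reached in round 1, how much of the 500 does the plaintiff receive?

Round 2 (the plaintiff proposes): the defendant gets 19 if talks fail, so the plaintiff offers 19 and keeps 481.
Round 1 (the defendant proposes): the plaintiff can get 481 next round, worth 0.53 × 481 = 254.93 now; the defendant offers that and keeps 245.07.

254.93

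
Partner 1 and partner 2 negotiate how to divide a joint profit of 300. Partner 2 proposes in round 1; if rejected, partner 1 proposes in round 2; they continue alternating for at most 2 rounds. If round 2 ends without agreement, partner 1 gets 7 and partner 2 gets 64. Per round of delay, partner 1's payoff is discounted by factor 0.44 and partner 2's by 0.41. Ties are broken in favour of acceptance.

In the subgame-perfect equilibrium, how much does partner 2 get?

196.16

Solve by backward induction from round 2.
Round 2 (partner 1 proposes): partner 2 gets 64 if talks fail, so partner 1 offers 64 and keeps 236.
Round 1 (partner 2 proposes): partner 1 can get 236 next round, worth 0.44 × 236 = 103.84 now; partner 2 offers that and keeps 196.16.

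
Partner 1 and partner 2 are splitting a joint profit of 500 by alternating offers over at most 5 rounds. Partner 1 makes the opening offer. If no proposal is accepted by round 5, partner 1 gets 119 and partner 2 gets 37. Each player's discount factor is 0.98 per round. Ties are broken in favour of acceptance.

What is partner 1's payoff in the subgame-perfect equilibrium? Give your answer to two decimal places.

Round 5 (partner 1 proposes): partner 2 gets 37 if talks fail, so partner 1 offers 37 and keeps 463.
Round 4 (partner 2 proposes): partner 1 can get 463 next round, worth 0.98 × 463 = 453.74 now. Partner 2 offers 453.74 and keeps 500 − 453.74 = 46.26.
Round 3 (partner 1 proposes): partner 2 can get 46.26 next round, worth 0.98 × 46.26 = 45.3348 now. Partner 1 offers 45.3348 and keeps 500 − 45.3348 = 454.6652.
Round 2 (partner 2 proposes): partner 1 can get 454.6652 next round, worth 0.98 × 454.6652 = 445.571896 now, so partner 2 offers 445.571896, keeping 54.428104.
Round 1 (partner 1 proposes): partner 2 can get 54.428104 next round, worth 0.98 × 54.428104 = 53.33954192 now, so partner 1 offers 53.33954192, keeping 446.66045808.

446.66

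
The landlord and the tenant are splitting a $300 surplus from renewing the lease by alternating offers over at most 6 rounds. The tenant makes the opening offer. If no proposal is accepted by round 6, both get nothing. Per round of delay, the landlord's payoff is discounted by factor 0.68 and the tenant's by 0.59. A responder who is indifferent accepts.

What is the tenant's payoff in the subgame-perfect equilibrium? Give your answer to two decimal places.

149.97

Round 6 (the landlord proposes): the tenant will accept anything ≥ 0, so the landlord offers 0 and keeps 300.
Round 5 (the tenant proposes): the landlord can get 300 next round, worth 0.68 × 300 = 204 now; the tenant offers that and keeps 96.
Round 4 (the landlord proposes): the tenant can get 96 next round, worth 0.59 × 96 = 56.64 now, so the landlord offers 56.64, keeping 243.36.
Round 3 (the tenant proposes): the landlord can get 243.36 next round, worth 0.68 × 243.36 = 165.4848 now, so the tenant offers 165.4848, keeping 134.5152.
Round 2 (the landlord proposes): the tenant can get 134.5152 next round, worth 0.59 × 134.5152 = 79.363968 now; the landlord offers that and keeps 220.636032.
Round 1 (the tenant proposes): the landlord can get 220.636032 next round, worth 0.68 × 220.636032 = 150.03250176 now. The tenant offers 150.03250176 and keeps 300 − 150.03250176 = 149.96749824.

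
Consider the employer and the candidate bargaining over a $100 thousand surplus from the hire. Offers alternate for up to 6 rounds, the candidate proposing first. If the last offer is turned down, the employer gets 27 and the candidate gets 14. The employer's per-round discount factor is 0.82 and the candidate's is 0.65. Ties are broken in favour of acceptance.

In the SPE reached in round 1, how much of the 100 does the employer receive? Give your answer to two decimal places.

64.03

By backward induction:
Round 6 (the employer proposes): the candidate gets 14 if talks fail, so the employer offers 14 and keeps 86.
Round 5 (the candidate proposes): the employer can get 86 next round, worth 0.82 × 86 = 70.52 now, so the candidate offers 70.52, keeping 29.48.
Round 4 (the employer proposes): the candidate can get 29.48 next round, worth 0.65 × 29.48 = 19.162 now; the employer offers that and keeps 80.838.
Round 3 (the candidate proposes): the employer can get 80.838 next round, worth 0.82 × 80.838 = 66.28716 now; the candidate offers that and keeps 33.71284.
Round 2 (the employer proposes): the candidate can get 33.71284 next round, worth 0.65 × 33.71284 = 21.913346 now; the employer offers that and keeps 78.086654.
Round 1 (the candidate proposes): the employer can get 78.086654 next round, worth 0.82 × 78.086654 = 64.03105628 now. The candidate offers 64.03105628 and keeps 100 − 64.03105628 = 35.96894372.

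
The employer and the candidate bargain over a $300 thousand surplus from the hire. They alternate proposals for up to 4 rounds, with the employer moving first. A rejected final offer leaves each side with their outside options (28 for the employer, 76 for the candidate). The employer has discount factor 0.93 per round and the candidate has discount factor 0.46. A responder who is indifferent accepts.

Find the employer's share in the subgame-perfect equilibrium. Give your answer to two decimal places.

236.81

Round 4 (the candidate proposes): the employer gets 28 if talks fail, so the candidate offers 28 and keeps 272.
Round 3 (the employer proposes): the candidate can get 272 next round, worth 0.46 × 272 = 125.12 now. The employer offers 125.12 and keeps 300 − 125.12 = 174.88.
Round 2 (the candidate proposes): the employer can get 174.88 next round, worth 0.93 × 174.88 = 162.6384 now, so the candidate offers 162.6384, keeping 137.3616.
Round 1 (the employer proposes): the candidate can get 137.3616 next round, worth 0.46 × 137.3616 = 63.186336 now; the employer offers that and keeps 236.813664.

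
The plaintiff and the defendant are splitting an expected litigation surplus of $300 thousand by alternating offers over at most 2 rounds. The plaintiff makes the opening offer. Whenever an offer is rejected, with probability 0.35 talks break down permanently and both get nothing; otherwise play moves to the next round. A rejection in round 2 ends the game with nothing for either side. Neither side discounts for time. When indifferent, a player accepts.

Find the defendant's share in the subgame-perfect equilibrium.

Round 2 (the defendant proposes): the plaintiff will accept anything ≥ 0, so the defendant offers 0 and keeps 300.
Round 1 (the plaintiff proposes): rejecting gives the defendant an expected 0.65 × 300 = 195, so the plaintiff offers 195, keeping 105.

195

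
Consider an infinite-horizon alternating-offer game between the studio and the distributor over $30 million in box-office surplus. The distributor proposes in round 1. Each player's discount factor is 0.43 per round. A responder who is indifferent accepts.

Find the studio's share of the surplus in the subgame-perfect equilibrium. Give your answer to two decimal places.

9.02

When the distributor proposes, the studio accepts any offer worth at least 0.43 times what the studio would get by proposing next round; and vice versa.
This gives x = 30 − 0.43y and y = 30 − 0.43x, where x and y are each side's share when it proposes.
Hence (1 − 0.43·0.43)x = 30(1 − 0.43), i.e. 0.8151·x = 17.1.
x ≈ 20.9790; the studio's share is 30 − x ≈ 9.0210.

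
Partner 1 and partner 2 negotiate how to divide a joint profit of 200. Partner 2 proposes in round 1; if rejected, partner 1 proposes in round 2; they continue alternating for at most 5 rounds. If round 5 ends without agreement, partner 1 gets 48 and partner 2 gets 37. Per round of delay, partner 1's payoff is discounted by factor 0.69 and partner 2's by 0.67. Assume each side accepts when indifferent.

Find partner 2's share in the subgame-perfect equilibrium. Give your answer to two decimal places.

By backward induction:
Round 5 (partner 2 proposes): partner 1 gets 48 if talks fail, so partner 2 offers 48 and keeps 152.
Round 4 (partner 1 proposes): partner 2 can get 152 next round, worth 0.67 × 152 = 101.84 now; partner 1 offers that and keeps 98.16.
Round 3 (partner 2 proposes): partner 1 can get 98.16 next round, worth 0.69 × 98.16 = 67.7304 now. Partner 2 offers 67.7304 and keeps 200 − 67.7304 = 132.2696.
Round 2 (partner 1 proposes): partner 2 can get 132.2696 next round, worth 0.67 × 132.2696 = 88.620632 now. Partner 1 offers 88.620632 and keeps 200 − 88.620632 = 111.379368.
Round 1 (partner 2 proposes): partner 1 can get 111.379368 next round, worth 0.69 × 111.379368 = 76.85176392 now, so partner 2 offers 76.85176392, keeping 123.14823608.

123.15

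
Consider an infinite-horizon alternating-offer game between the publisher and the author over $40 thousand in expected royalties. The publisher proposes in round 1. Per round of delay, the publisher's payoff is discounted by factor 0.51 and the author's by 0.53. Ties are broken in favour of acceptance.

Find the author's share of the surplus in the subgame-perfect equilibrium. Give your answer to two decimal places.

14.24

When the publisher proposes, the author accepts any offer worth at least 0.53 times what the author would get by proposing next round; and vice versa.
This gives x = 40 − 0.53y and y = 40 − 0.51x, where x and y are each side's share when it proposes.
Hence (1 − 0.53·0.51)x = 40(1 − 0.53), i.e. 0.7297·x = 18.8.
x ≈ 25.7640; the author's share is 40 − x ≈ 14.2360.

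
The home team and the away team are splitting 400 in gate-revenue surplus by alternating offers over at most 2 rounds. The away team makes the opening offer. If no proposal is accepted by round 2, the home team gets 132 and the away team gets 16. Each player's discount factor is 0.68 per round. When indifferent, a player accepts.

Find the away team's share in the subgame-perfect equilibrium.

Solve by backward induction from round 2.
Round 2 (the home team proposes): the away team gets 16 if talks fail, so the home team offers 16 and keeps 384.
Round 1 (the away team proposes): the home team can get 384 next round, worth 0.68 × 384 = 261.12 now; the away team offers that and keeps 138.88.

138.88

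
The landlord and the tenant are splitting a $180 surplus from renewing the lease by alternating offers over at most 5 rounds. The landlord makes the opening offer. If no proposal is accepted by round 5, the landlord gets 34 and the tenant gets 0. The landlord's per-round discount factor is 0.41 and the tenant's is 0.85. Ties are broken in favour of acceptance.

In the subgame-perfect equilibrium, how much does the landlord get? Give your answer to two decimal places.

58.27

Round 5 (the landlord proposes): rejection yields 0 for the tenant; the landlord offers 0 and keeps 180.
Round 4 (the tenant proposes): the landlord can get 180 next round, worth 0.41 × 180 = 73.8 now. The tenant offers 73.8 and keeps 180 − 73.8 = 106.2.
Round 3 (the landlord proposes): the tenant can get 106.2 next round, worth 0.85 × 106.2 = 90.27 now; the landlord offers that and keeps 89.73.
Round 2 (the tenant proposes): the landlord can get 89.73 next round, worth 0.41 × 89.73 = 36.7893 now; the tenant offers that and keeps 143.2107.
Round 1 (the landlord proposes): the tenant can get 143.2107 next round, worth 0.85 × 143.2107 = 121.729095 now. The landlord offers 121.729095 and keeps 180 − 121.729095 = 58.270905.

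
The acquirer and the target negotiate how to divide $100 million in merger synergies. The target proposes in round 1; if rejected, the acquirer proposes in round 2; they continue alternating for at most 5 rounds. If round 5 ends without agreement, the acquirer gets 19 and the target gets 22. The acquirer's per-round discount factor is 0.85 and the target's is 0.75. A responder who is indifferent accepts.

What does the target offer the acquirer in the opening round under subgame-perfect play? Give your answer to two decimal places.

42.52

Round 5 (the target proposes): the acquirer gets 19 if talks fail, so the target offers 19 and keeps 81.
Round 4 (the acquirer proposes): the target can get 81 next round, worth 0.75 × 81 = 60.75 now; the acquirer offers that and keeps 39.25.
Round 3 (the target proposes): the acquirer can get 39.25 next round, worth 0.85 × 39.25 = 33.3625 now. The target offers 33.3625 and keeps 100 − 33.3625 = 66.6375.
Round 2 (the acquirer proposes): the target can get 66.6375 next round, worth 0.75 × 66.6375 = 49.978125 now; the acquirer offers that and keeps 50.021875.
Round 1 (the target proposes): the acquirer can get 50.021875 next round, worth 0.85 × 50.021875 = 42.51859375 now. The target offers 42.51859375 and keeps 100 − 42.51859375 = 57.48140625.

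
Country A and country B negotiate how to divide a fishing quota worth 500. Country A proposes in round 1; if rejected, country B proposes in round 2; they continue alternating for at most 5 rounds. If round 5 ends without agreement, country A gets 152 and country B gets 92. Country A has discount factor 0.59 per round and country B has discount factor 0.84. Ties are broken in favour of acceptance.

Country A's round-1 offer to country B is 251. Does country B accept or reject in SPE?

Reject

Round 5 (country A proposes): country B gets 92 if talks fail, so country A offers 92 and keeps 408.
Round 4 (country B proposes): country A can get 408 next round, worth 0.59 × 408 = 240.72 now; country B offers that and keeps 259.28.
Round 3 (country A proposes): country B can get 259.28 next round, worth 0.84 × 259.28 = 217.7952 now, so country A offers 217.7952, keeping 282.2048.
Round 2 (country B proposes): country A can get 282.2048 next round, worth 0.59 × 282.2048 = 166.500832 now. Country B offers 166.500832 and keeps 500 − 166.500832 = 333.499168.
So by rejecting in round 1, country B gets 333.499168 next round, worth 0.84 × 333.499168 = 280.13930112 now.
Offer 251 < 280.13930112, so country B rejects.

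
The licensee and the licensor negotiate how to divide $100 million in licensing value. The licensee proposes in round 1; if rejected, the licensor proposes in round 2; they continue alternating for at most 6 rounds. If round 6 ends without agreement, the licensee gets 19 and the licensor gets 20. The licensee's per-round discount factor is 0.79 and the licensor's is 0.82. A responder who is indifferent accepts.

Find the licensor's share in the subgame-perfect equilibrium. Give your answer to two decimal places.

Work backward from the last round.
Round 6 (the licensor proposes): the licensee gets 19 if talks fail, so the licensor offers 19 and keeps 81.
Round 5 (the licensee proposes): the licensor can get 81 next round, worth 0.82 × 81 = 66.42 now, so the licensee offers 66.42, keeping 33.58.
Round 4 (the licensor proposes): the licensee can get 33.58 next round, worth 0.79 × 33.58 = 26.5282 now; the licensor offers that and keeps 73.4718.
Round 3 (the licensee proposes): the licensor can get 73.4718 next round, worth 0.82 × 73.4718 = 60.246876 now; the licensee offers that and keeps 39.753124.
Round 2 (the licensor proposes): the licensee can get 39.753124 next round, worth 0.79 × 39.753124 = 31.40496796 now, so the licensor offers 31.40496796, keeping 68.59503204.
Round 1 (the licensee proposes): the licensor can get 68.59503204 next round, worth 0.82 × 68.59503204 = 56.2479262728 now. The licensee offers 56.2479262728 and keeps 100 − 56.2479262728 = 43.7520737272.

56.25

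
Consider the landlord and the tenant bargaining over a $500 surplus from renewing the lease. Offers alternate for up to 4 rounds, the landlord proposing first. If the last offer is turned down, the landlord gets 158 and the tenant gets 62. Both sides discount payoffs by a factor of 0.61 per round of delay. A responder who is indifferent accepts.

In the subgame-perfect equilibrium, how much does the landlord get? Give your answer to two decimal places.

Round 4 (the tenant proposes): the landlord gets 158 if talks fail, so the tenant offers 158 and keeps 342.
Round 3 (the landlord proposes): the tenant can get 342 next round, worth 0.61 × 342 = 208.62 now, so the landlord offers 208.62, keeping 291.38.
Round 2 (the tenant proposes): the landlord can get 291.38 next round, worth 0.61 × 291.38 = 177.7418 now, so the tenant offers 177.7418, keeping 322.2582.
Round 1 (the landlord proposes): the tenant can get 322.2582 next round, worth 0.61 × 322.2582 = 196.577502 now, so the landlord offers 196.577502, keeping 303.422498.

303.42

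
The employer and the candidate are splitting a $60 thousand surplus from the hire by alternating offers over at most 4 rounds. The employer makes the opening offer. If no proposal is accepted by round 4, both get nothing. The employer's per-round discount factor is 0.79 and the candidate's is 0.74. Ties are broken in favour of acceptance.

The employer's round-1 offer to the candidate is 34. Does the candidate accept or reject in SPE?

Reject

Round 4 (the candidate proposes): rejection yields 0 for the employer; the candidate offers 0 and keeps 60.
Round 3 (the employer proposes): the candidate can get 60 next round, worth 0.74 × 60 = 44.4 now; the employer offers that and keeps 15.6.
Round 2 (the candidate proposes): the employer can get 15.6 next round, worth 0.79 × 15.6 = 12.324 now; the candidate offers that and keeps 47.676.
So by rejecting in round 1, the candidate gets 47.676 next round, worth 0.74 × 47.676 = 35.28024 now.
Offer 34 < 35.28024, so the candidate rejects.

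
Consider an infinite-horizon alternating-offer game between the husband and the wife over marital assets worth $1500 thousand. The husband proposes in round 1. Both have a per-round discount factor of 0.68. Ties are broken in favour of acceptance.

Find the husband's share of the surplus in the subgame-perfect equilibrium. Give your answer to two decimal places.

Let x be the husband's share when the husband proposes and y be the wife's share when the wife proposes.
The wife accepts iff offered ≥ 0.68·y, so x = 1500 − 0.68y. Symmetrically y = 1500 − 0.68x.
Substituting: x = 1500 − 0.68(1500 − 0.68x), giving x(1 − 0.68·0.68) = 1500(1 − 0.68).
So x = 1500 × 0.32 / 0.5376 ≈ 892.8571, and the wife receives 1500 − x ≈ 607.1429.

892.86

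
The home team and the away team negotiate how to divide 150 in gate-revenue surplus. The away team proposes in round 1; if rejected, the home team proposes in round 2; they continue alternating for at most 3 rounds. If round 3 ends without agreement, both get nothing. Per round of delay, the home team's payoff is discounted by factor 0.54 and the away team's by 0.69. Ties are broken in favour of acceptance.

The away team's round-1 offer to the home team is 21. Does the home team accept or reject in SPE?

Work out the home team's continuation value if the offer is rejected.
Round 3 (the away team proposes): rejection yields 0 for the home team; the away team offers 0 and keeps 150.
Round 2 (the home team proposes): the away team can get 150 next round, worth 0.69 × 150 = 103.5 now. The home team offers 103.5 and keeps 150 − 103.5 = 46.5.
So by rejecting in round 1, the home team gets 46.5 next round, worth 0.54 × 46.5 = 25.11 now.
Offer 21 < 25.11, so the home team rejects.

Reject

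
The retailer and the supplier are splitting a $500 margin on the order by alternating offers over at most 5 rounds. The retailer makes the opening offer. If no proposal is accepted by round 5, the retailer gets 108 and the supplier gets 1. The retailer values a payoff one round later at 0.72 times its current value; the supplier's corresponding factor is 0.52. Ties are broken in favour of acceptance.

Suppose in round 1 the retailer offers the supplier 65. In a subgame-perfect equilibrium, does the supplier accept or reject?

Reject

Work out the supplier's continuation value if the offer is rejected.
Round 5 (the retailer proposes): the supplier gets 1 if talks fail, so the retailer offers 1 and keeps 499.
Round 4 (the supplier proposes): the retailer can get 499 next round, worth 0.72 × 499 = 359.28 now. The supplier offers 359.28 and keeps 500 − 359.28 = 140.72.
Round 3 (the retailer proposes): the supplier can get 140.72 next round, worth 0.52 × 140.72 = 73.1744 now; the retailer offers that and keeps 426.8256.
Round 2 (the supplier proposes): the retailer can get 426.8256 next round, worth 0.72 × 426.8256 = 307.314432 now; the supplier offers that and keeps 192.685568.
So by rejecting in round 1, the supplier gets 192.685568 next round, worth 0.52 × 192.685568 = 100.19649536 now.
Offer 65 < 100.19649536, so the supplier rejects.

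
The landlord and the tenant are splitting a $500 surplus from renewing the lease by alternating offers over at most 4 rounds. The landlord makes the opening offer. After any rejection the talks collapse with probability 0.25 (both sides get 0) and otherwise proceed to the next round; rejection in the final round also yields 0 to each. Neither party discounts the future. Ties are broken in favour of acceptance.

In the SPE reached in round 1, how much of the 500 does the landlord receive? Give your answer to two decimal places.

Round 4 (the tenant proposes): rejection yields 0 for the landlord; the tenant offers 0 and keeps 500.
Round 3 (the landlord proposes): rejecting gives the tenant an expected 0.75 × 500 = 375; the landlord offers that and keeps 125.
Round 2 (the tenant proposes): rejecting gives the landlord an expected 0.75 × 125 = 93.75; the tenant offers that and keeps 406.25.
Round 1 (the landlord proposes): rejecting gives the tenant an expected 0.75 × 406.25 = 304.6875, so the landlord offers 304.6875, keeping 195.3125.

195.31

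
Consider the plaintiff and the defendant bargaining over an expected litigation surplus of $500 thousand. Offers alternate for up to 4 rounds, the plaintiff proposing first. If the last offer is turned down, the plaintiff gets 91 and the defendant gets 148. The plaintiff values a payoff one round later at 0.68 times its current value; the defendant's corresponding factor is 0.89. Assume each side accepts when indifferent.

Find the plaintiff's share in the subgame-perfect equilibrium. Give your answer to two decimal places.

Round 4 (the defendant proposes): the plaintiff gets 91 if talks fail, so the defendant offers 91 and keeps 409.
Round 3 (the plaintiff proposes): the defendant can get 409 next round, worth 0.89 × 409 = 364.01 now, so the plaintiff offers 364.01, keeping 135.99.
Round 2 (the defendant proposes): the plaintiff can get 135.99 next round, worth 0.68 × 135.99 = 92.4732 now. The defendant offers 92.4732 and keeps 500 − 92.4732 = 407.5268.
Round 1 (the plaintiff proposes): the defendant can get 407.5268 next round, worth 0.89 × 407.5268 = 362.698852 now; the plaintiff offers that and keeps 137.301148.

137.30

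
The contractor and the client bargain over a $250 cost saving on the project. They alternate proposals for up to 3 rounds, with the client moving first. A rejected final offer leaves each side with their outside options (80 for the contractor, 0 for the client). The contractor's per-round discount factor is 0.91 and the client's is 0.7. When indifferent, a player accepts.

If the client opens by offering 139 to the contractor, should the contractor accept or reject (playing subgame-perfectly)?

Round 3 (the client proposes): the contractor gets 80 if talks fail, so the client offers 80 and keeps 170.
Round 2 (the contractor proposes): the client can get 170 next round, worth 0.7 × 170 = 119 now. The contractor offers 119 and keeps 250 − 119 = 131.
So by rejecting in round 1, the contractor gets 131 next round, worth 0.91 × 131 = 119.21 now.
Offer 139 ≥ 119.21, so the contractor accepts.

Accept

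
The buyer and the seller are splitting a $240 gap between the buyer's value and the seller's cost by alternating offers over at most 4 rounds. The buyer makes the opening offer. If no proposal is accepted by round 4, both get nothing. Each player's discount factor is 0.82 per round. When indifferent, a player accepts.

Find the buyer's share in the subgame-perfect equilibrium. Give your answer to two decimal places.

72.25

Round 4 (the seller proposes): the buyer will accept anything ≥ 0, so the seller offers 0 and keeps 240.
Round 3 (the buyer proposes): the seller can get 240 next round, worth 0.82 × 240 = 196.8 now; the buyer offers that and keeps 43.2.
Round 2 (the seller proposes): the buyer can get 43.2 next round, worth 0.82 × 43.2 = 35.424 now; the seller offers that and keeps 204.576.
Round 1 (the buyer proposes): the seller can get 204.576 next round, worth 0.82 × 204.576 = 167.75232 now; the buyer offers that and keeps 72.24768.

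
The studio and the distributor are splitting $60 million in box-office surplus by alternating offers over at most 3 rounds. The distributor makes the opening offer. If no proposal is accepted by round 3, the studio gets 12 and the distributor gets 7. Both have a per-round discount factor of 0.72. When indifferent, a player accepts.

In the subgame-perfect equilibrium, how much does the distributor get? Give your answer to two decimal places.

41.68

Round 3 (the distributor proposes): the studio gets 12 if talks fail, so the distributor offers 12 and keeps 48.
Round 2 (the studio proposes): the distributor can get 48 next round, worth 0.72 × 48 = 34.56 now; the studio offers that and keeps 25.44.
Round 1 (the distributor proposes): the studio can get 25.44 next round, worth 0.72 × 25.44 = 18.3168 now; the distributor offers that and keeps 41.6832.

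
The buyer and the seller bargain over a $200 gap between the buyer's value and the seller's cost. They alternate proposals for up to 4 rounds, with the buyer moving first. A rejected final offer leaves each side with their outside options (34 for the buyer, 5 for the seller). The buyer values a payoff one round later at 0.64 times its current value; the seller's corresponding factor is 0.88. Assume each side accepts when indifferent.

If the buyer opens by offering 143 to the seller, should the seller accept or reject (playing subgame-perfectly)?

Round 4 (the seller proposes): the buyer gets 34 if talks fail, so the seller offers 34 and keeps 166.
Round 3 (the buyer proposes): the seller can get 166 next round, worth 0.88 × 166 = 146.08 now, so the buyer offers 146.08, keeping 53.92.
Round 2 (the seller proposes): the buyer can get 53.92 next round, worth 0.64 × 53.92 = 34.5088 now; the seller offers that and keeps 165.4912.
So by rejecting in round 1, the seller gets 165.4912 next round, worth 0.88 × 165.4912 = 145.632256 now.
Offer 143 < 145.632256, so the seller rejects.

Reject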